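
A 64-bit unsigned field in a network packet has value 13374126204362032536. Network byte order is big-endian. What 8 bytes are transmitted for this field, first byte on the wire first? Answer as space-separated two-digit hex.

B9 9A 70 EC 78 3E 05 98

13374126204362032536 in hexadecimal, padded to 64 bits, is 0xB99A70EC783E0598.
Split into bytes (most-significant first): B9 9A 70 EC 78 3E 05 98.
Big-endian stores the most-significant byte at the lowest address.
So the memory order matches the most-significant-first order: B9 9A 70 EC 78 3E 05 98.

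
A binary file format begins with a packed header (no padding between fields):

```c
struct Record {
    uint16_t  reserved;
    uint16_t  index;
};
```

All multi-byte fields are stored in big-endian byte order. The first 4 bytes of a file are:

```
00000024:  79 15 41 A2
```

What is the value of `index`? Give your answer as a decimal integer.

`index` follows `reserved` (2 bytes), so it starts at byte offset 2 and occupies 2 bytes.
Bytes at offsets 2..3: 41 A2.
Big-endian stores the most-significant byte at the lowest address.
The bytes are already most-significant first: 0x41A2.
0x41A2 = 16802.

16802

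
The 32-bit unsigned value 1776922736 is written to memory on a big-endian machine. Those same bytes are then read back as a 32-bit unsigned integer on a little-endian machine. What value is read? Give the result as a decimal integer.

1776922736 in 32-bit hexadecimal is 0x69E9B070.
Stored big-endian, the bytes at ascending addresses are 69 E9 B0 70.
Read back as little-endian, the first byte is least significant, giving 0x70B0E969.
0x70B0E969 = 1890642281.

1890642281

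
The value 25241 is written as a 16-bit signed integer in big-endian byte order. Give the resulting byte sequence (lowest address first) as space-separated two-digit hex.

25241 in hexadecimal, padded to 16 bits, is 0x6299.
Split into bytes (most-significant first): 62 99.
Big-endian stores the most-significant byte at the lowest address.
So the memory order matches the most-significant-first order: 62 99.

62 99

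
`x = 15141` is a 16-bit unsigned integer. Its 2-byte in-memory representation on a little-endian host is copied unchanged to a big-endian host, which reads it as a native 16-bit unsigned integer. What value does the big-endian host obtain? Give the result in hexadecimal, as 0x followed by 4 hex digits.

15141 in 16-bit hexadecimal is 0x3B25.
Stored little-endian, the bytes at ascending addresses are 25 3B.
Read back as big-endian, the last byte is least significant, giving 0x253B.

0x253B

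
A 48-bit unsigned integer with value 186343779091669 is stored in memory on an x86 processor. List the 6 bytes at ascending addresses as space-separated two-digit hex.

186343779091669 in hexadecimal, padded to 48 bits, is 0xA97A8AC244D5.
Split into bytes (most-significant first): A9 7A 8A C2 44 D5.
In little-endian order the low byte comes first in memory.
So at ascending addresses the bytes are D5 44 C2 8A 7A A9.

D5 44 C2 8A 7A A9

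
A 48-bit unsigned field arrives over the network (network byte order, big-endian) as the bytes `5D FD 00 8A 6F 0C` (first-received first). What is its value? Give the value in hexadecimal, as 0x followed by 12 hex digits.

0x5DFD008A6F0C

Big-endian stores the most-significant byte at the lowest address.
The bytes are already most-significant first: 0x5DFD008A6F0C.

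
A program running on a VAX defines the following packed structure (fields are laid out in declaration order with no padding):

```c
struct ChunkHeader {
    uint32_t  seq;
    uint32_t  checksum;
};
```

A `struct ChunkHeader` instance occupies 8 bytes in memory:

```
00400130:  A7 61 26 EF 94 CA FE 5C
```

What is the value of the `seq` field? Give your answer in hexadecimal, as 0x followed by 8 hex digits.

0xEF2661A7

`seq` is the first field, at byte offset 0, occupying 4 bytes.
Bytes at offsets 0..3: A7 61 26 EF.
Little-endian stores the least-significant byte at the lowest address.
Reassemble most-significant byte first: EF 26 61 A7 → 0xEF2661A7.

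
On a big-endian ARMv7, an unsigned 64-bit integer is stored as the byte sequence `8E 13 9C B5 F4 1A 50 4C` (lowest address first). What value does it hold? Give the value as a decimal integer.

Big-endian: lowest address holds the most-significant byte.
The bytes are already most-significant first: 0x8E139CB5F41A504C.
0x8E139CB5F41A504C = 10237698683241648204.

10237698683241648204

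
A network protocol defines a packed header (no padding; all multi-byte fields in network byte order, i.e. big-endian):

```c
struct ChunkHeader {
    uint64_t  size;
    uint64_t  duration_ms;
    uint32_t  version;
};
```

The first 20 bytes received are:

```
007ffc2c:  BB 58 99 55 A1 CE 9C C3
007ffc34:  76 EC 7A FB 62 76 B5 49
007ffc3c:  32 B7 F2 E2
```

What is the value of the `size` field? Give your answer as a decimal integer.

`size` is the first field, at byte offset 0, occupying 8 bytes.
Bytes at offsets 0..7: BB 58 99 55 A1 CE 9C C3.
In big-endian order the high byte comes first in memory.
The bytes are already most-significant first: 0xBB589955A1CE9CC3.
0xBB589955A1CE9CC3 = 13499708476109003971.

13499708476109003971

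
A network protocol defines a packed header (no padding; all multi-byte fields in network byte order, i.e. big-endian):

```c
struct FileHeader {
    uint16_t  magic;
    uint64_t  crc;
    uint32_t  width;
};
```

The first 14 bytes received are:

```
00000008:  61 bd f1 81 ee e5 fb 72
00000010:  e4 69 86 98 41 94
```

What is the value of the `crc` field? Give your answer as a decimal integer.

17402453106669839465

`crc` follows `magic` (2 bytes), so it starts at byte offset 2 and occupies 8 bytes.
Bytes at offsets 2..9: F1 81 EE E5 FB 72 E4 69.
Big-endian stores the most-significant byte at the lowest address.
The bytes are already most-significant first: 0xF181EEE5FB72E469.
0xF181EEE5FB72E469 = 17402453106669839465.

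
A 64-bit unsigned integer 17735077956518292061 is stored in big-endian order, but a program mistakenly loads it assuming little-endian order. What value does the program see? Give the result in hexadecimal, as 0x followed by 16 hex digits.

17735077956518292061 in 64-bit hexadecimal is 0xF61FA76FDE222A5D.
Stored big-endian, the bytes at ascending addresses are F6 1F A7 6F DE 22 2A 5D.
Read back as little-endian, the first byte is least significant, giving 0x5D2A22DE6FA71FF6.

0x5D2A22DE6FA71FF6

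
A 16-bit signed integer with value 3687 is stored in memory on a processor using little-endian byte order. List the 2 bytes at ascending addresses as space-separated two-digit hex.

3687 in hexadecimal, padded to 16 bits, is 0x0E67.
Split into bytes (most-significant first): 0E 67.
Little-endian stores the least-significant byte at the lowest address.
So at ascending addresses the bytes are 67 0E.

67 0E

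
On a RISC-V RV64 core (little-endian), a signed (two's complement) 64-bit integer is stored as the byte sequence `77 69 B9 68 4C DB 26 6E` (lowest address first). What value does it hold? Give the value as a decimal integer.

7937272514508056951

Little-endian: lowest address holds the least-significant byte.
Reassemble most-significant byte first: 6E 26 DB 4C 68 B9 69 77 → 0x6E26DB4C68B96977.
0x6E26DB4C68B96977 = 7937272514508056951.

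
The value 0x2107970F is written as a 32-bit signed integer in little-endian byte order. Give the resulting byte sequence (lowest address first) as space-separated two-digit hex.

0F 97 07 21

Split into bytes (most-significant first): 21 07 97 0F.
Little-endian: lowest address holds the least-significant byte.
So at ascending addresses the bytes are 0F 97 07 21.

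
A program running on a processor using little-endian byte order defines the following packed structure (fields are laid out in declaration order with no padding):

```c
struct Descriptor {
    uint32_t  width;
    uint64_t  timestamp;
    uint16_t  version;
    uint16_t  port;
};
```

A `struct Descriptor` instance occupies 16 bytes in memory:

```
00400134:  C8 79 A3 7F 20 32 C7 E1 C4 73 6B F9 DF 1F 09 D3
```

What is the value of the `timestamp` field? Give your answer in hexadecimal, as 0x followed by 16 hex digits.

0xF96B73C4E1C73220

`timestamp` follows `width` (4 bytes), so it starts at byte offset 4 and occupies 8 bytes.
Bytes at offsets 4..11: 20 32 C7 E1 C4 73 6B F9.
In little-endian order the low byte comes first in memory.
Reassemble most-significant byte first: F9 6B 73 C4 E1 C7 32 20 → 0xF96B73C4E1C73220.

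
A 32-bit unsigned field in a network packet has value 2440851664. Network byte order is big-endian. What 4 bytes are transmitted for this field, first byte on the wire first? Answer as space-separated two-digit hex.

2440851664 in hexadecimal, padded to 32 bits, is 0x917C70D0.
Split into bytes (most-significant first): 91 7C 70 D0.
Big-endian: lowest address holds the most-significant byte.
So the memory order matches the most-significant-first order: 91 7C 70 D0.

91 7C 70 D0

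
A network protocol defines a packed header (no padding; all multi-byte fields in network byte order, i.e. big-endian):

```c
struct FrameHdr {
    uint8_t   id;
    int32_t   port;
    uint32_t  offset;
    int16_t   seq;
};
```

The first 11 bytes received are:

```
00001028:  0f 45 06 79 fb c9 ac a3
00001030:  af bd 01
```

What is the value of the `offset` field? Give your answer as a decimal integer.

`offset` follows `id` (1 B), `port` (4 B), so it starts at offset 1 + 4 = 5 and occupies 4 bytes.
Bytes at offsets 5..8: C9 AC A3 AF.
Big-endian: lowest address holds the most-significant byte.
The bytes are already most-significant first: 0xC9ACA3AF.
0xC9ACA3AF = 3383534511.

3383534511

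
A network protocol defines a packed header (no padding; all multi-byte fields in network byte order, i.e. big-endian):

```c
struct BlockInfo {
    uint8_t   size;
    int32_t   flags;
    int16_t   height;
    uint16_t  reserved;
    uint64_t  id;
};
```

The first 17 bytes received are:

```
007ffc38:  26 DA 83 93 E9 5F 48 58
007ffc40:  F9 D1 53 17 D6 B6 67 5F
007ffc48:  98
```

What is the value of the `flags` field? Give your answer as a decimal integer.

`flags` follows `size` (1 byte), so it starts at byte offset 1 and occupies 4 bytes.
Bytes at offsets 1..4: DA 83 93 E9.
Big-endian: lowest address holds the most-significant byte.
The bytes are already most-significant first: 0xDA8393E9.
Top bit is set, so as a signed 32-bit value this is 0xDA8393E9 − 2^32 = -628911127.

-628911127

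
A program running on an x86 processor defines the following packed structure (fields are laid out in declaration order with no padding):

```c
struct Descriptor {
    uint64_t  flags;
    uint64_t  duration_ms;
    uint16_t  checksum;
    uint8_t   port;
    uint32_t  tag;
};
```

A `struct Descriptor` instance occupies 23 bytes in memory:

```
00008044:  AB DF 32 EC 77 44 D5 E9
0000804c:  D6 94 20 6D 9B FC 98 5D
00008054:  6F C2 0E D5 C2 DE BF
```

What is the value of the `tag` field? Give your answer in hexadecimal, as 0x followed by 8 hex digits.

`tag` follows `flags` (8 B), `duration_ms` (8 B), `checksum` (2 B), `port` (1 B), so it starts at offset 8 + 8 + 2 + 1 = 19 and occupies 4 bytes.
Bytes at offsets 19..22: D5 C2 DE BF.
Little-endian: lowest address holds the least-significant byte.
Reassemble most-significant byte first: BF DE C2 D5 → 0xBFDEC2D5.

0xBFDEC2D5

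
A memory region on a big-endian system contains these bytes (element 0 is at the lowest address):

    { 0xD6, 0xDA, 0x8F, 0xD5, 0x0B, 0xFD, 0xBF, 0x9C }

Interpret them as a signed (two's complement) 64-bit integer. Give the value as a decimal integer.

In big-endian order the high byte comes first in memory.
The bytes are already most-significant first: 0xD6DA8FD50BFDBF9C.
Top bit is set, so as a signed 64-bit value this is 0xD6DA8FD50BFDBF9C − 2^64 = -2964899259478065252.

-2964899259478065252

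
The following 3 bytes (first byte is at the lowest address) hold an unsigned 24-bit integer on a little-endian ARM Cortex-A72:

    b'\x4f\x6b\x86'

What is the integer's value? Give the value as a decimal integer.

8809295

Little-endian stores the least-significant byte at the lowest address.
Reassemble most-significant byte first: 86 6B 4F → 0x866B4F.
0x866B4F = 8809295.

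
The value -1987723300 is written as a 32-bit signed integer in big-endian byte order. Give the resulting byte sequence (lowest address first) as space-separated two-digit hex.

Two's complement of -1987723300 in 32 bits: 1987723300 = 0x767A4024; invert → 0x8985BFDB; add 1 → 0x8985BFDC.
Split into bytes (most-significant first): 89 85 BF DC.
Big-endian stores the most-significant byte at the lowest address.
So the memory order matches the most-significant-first order: 89 85 BF DC.

89 85 BF DC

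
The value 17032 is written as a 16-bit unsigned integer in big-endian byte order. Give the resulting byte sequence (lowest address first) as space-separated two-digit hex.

17032 in hexadecimal, padded to 16 bits, is 0x4288.
Split into bytes (most-significant first): 42 88.
Big-endian: lowest address holds the most-significant byte.
So the memory order matches the most-significant-first order: 42 88.

42 88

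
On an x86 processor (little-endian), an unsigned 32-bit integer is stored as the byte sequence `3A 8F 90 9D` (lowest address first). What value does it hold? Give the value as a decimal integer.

In little-endian order the low byte comes first in memory.
Reassemble most-significant byte first: 9D 90 8F 3A → 0x9D908F3A.
0x9D908F3A = 2643496762.

2643496762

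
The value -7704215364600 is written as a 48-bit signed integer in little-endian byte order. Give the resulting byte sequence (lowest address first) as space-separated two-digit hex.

Two's complement of -7704215364600 in 48 bits: 7704215364600 = 0x0701C70523F8; invert → 0xF8FE38FADC07; add 1 → 0xF8FE38FADC08.
Split into bytes (most-significant first): F8 FE 38 FA DC 08.
In little-endian order the low byte comes first in memory.
So at ascending addresses the bytes are 08 DC FA 38 FE F8.

08 DC FA 38 FE F8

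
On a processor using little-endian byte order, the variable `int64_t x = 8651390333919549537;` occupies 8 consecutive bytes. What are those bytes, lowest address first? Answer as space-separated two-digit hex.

61 D8 85 F2 AB E9 0F 78

8651390333919549537 in hexadecimal, padded to 64 bits, is 0x780FE9ABF285D861.
Split into bytes (most-significant first): 78 0F E9 AB F2 85 D8 61.
Little-endian: lowest address holds the least-significant byte.
So at ascending addresses the bytes are 61 D8 85 F2 AB E9 0F 78.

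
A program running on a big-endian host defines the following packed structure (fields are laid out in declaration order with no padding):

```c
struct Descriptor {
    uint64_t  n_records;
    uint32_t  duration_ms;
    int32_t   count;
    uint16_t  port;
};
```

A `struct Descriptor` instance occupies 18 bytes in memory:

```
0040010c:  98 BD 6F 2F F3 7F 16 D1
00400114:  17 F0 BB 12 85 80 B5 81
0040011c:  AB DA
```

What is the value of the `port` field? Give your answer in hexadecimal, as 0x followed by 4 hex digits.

`port` follows `n_records` (8 B), `duration_ms` (4 B), `count` (4 B), so it starts at offset 8 + 4 + 4 = 16 and occupies 2 bytes.
Bytes at offsets 16..17: AB DA.
Big-endian stores the most-significant byte at the lowest address.
The bytes are already most-significant first: 0xABDA.

0xABDA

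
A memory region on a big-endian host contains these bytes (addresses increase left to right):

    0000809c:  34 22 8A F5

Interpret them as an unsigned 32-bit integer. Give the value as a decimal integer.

Big-endian: lowest address holds the most-significant byte.
The bytes are already most-significant first: 0x34228AF5.
0x34228AF5 = 874679029.

874679029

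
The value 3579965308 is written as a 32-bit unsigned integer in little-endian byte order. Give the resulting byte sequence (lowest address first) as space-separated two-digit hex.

3579965308 in hexadecimal, padded to 32 bits, is 0xD561EF7C.
Split into bytes (most-significant first): D5 61 EF 7C.
Little-endian: lowest address holds the least-significant byte.
So at ascending addresses the bytes are 7C EF 61 D5.

7C EF 61 D5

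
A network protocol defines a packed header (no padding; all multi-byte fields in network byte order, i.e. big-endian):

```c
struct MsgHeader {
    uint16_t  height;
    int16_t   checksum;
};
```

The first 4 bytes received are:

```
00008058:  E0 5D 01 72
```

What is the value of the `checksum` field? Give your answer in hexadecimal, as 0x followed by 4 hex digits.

`checksum` follows `height` (2 bytes), so it starts at byte offset 2 and occupies 2 bytes.
Bytes at offsets 2..3: 01 72.
Big-endian: lowest address holds the most-significant byte.
The bytes are already most-significant first: 0x0172.

0x0172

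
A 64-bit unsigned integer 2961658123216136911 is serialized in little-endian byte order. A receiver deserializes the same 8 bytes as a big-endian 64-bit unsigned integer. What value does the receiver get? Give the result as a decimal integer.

2961658123216136911 in 64-bit hexadecimal is 0x2919EC5F1C72AACF.
Stored little-endian, the bytes at ascending addresses are CF AA 72 1C 5F EC 19 29.
Read back as big-endian, the last byte is least significant, giving 0xCFAA721C5FEC1929.
0xCFAA721C5FEC1929 = 14963898178085853481.

14963898178085853481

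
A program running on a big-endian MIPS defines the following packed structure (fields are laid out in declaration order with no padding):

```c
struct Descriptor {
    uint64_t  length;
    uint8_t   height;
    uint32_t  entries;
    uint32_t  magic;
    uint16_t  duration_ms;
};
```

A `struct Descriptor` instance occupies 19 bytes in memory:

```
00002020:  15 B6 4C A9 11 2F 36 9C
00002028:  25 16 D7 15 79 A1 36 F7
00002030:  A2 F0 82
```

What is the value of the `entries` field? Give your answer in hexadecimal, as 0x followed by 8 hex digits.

`entries` follows `length` (8 B), `height` (1 B), so it starts at offset 8 + 1 = 9 and occupies 4 bytes.
Bytes at offsets 9..12: 16 D7 15 79.
In big-endian order the high byte comes first in memory.
The bytes are already most-significant first: 0x16D71579.

0x16D71579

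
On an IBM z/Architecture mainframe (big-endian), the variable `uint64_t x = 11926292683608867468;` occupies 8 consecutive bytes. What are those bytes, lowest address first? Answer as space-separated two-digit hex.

11926292683608867468 in hexadecimal, padded to 64 bits, is 0xA582B401EDD8C28C.
Split into bytes (most-significant first): A5 82 B4 01 ED D8 C2 8C.
In big-endian order the high byte comes first in memory.
So the memory order matches the most-significant-first order: A5 82 B4 01 ED D8 C2 8C.

A5 82 B4 01 ED D8 C2 8C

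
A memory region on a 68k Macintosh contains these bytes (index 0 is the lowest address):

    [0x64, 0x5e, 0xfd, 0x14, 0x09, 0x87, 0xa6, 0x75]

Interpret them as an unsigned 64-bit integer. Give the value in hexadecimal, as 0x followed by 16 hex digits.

0x645EFD140987A675

Big-endian: lowest address holds the most-significant byte.
The bytes are already most-significant first: 0x645EFD140987A675.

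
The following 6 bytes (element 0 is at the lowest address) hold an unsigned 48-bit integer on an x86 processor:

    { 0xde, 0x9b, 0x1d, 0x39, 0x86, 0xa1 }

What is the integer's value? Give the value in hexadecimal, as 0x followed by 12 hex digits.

Little-endian: lowest address holds the least-significant byte.
Reassemble most-significant byte first: A1 86 39 1D 9B DE → 0xA186391D9BDE.

0xA186391D9BDE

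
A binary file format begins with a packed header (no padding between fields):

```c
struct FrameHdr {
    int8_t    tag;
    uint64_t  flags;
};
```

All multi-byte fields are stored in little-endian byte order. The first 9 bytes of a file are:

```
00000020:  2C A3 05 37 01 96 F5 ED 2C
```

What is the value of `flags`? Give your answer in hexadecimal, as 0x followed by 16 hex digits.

0x2CEDF596013705A3

`flags` follows `tag` (1 byte), so it starts at byte offset 1 and occupies 8 bytes.
Bytes at offsets 1..8: A3 05 37 01 96 F5 ED 2C.
Little-endian: lowest address holds the least-significant byte.
Reassemble most-significant byte first: 2C ED F5 96 01 37 05 A3 → 0x2CEDF596013705A3.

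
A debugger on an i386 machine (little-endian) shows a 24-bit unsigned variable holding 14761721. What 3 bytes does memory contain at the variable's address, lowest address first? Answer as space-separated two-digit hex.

14761721 in hexadecimal, padded to 24 bits, is 0xE13EF9.
Split into bytes (most-significant first): E1 3E F9.
In little-endian order the low byte comes first in memory.
So at ascending addresses the bytes are F9 3E E1.

F9 3E E1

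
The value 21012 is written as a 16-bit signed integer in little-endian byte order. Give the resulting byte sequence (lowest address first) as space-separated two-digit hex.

14 52

21012 in hexadecimal, padded to 16 bits, is 0x5214.
Split into bytes (most-significant first): 52 14.
Little-endian stores the least-significant byte at the lowest address.
So at ascending addresses the bytes are 14 52.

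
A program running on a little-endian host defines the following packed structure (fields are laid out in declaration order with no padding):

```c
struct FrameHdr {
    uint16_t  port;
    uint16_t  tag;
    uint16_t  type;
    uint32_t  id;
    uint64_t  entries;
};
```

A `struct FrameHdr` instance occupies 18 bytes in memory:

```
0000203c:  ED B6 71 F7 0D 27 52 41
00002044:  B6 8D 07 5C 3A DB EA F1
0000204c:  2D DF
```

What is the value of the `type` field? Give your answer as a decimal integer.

`type` follows `port` (2 B), `tag` (2 B), so it starts at offset 2 + 2 = 4 and occupies 2 bytes.
Bytes at offsets 4..5: 0D 27.
In little-endian order the low byte comes first in memory.
Reassemble most-significant byte first: 27 0D → 0x270D.
0x270D = 9997.

9997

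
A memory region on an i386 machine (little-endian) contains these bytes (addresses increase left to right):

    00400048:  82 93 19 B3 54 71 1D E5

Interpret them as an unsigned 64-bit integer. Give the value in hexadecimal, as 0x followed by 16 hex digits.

Little-endian stores the least-significant byte at the lowest address.
Reassemble most-significant byte first: E5 1D 71 54 B3 19 93 82 → 0xE51D7154B3199382.

0xE51D7154B3199382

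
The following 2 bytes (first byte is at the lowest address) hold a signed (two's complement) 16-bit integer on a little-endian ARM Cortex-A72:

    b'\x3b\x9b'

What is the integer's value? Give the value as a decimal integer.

-25797

Little-endian: lowest address holds the least-significant byte.
Reassemble most-significant byte first: 9B 3B → 0x9B3B.
Top bit is set, so as a signed 16-bit value this is 0x9B3B − 2^16 = -25797.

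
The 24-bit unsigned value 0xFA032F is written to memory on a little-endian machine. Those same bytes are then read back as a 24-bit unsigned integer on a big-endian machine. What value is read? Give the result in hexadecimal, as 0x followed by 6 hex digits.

0x2F03FA

Stored little-endian, the bytes at ascending addresses are 2F 03 FA.
Read back as big-endian, the last byte is least significant, giving 0x2F03FA.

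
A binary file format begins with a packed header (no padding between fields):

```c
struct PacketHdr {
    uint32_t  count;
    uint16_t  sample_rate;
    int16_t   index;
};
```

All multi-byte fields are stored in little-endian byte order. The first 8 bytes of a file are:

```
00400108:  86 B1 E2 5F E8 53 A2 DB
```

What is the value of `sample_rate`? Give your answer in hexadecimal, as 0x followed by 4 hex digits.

0x53E8

`sample_rate` follows `count` (4 bytes), so it starts at byte offset 4 and occupies 2 bytes.
Bytes at offsets 4..5: E8 53.
Little-endian: lowest address holds the least-significant byte.
Reassemble most-significant byte first: 53 E8 → 0x53E8.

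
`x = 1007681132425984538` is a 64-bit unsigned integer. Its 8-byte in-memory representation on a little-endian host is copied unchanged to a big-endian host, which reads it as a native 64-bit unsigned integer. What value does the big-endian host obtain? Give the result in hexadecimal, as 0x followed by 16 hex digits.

1007681132425984538 in 64-bit hexadecimal is 0x0DFC00A6A91D3A1A.
Stored little-endian, the bytes at ascending addresses are 1A 3A 1D A9 A6 00 FC 0D.
Read back as big-endian, the last byte is least significant, giving 0x1A3A1DA9A600FC0D.

0x1A3A1DA9A600FC0D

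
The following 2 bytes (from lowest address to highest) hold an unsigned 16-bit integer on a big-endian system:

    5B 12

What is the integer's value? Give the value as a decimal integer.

23314

Big-endian: lowest address holds the most-significant byte.
The bytes are already most-significant first: 0x5B12.
0x5B12 = 23314.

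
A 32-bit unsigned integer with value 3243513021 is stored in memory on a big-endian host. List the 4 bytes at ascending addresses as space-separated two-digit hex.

C1 54 14 BD

3243513021 in hexadecimal, padded to 32 bits, is 0xC15414BD.
Split into bytes (most-significant first): C1 54 14 BD.
Big-endian stores the most-significant byte at the lowest address.
So the memory order matches the most-significant-first order: C1 54 14 BD.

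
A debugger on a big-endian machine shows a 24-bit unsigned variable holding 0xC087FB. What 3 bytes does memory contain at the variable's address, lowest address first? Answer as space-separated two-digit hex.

C0 87 FB

Split into bytes (most-significant first): C0 87 FB.
Big-endian stores the most-significant byte at the lowest address.
So the memory order matches the most-significant-first order: C0 87 FB.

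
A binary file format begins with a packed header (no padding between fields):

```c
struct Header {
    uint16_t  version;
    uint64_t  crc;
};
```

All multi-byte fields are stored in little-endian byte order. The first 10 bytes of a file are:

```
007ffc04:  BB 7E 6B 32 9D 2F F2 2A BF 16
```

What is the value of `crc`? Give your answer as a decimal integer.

`crc` follows `version` (2 bytes), so it starts at byte offset 2 and occupies 8 bytes.
Bytes at offsets 2..9: 6B 32 9D 2F F2 2A BF 16.
Little-endian stores the least-significant byte at the lowest address.
Reassemble most-significant byte first: 16 BF 2A F2 2F 9D 32 6B → 0x16BF2AF22F9D326B.
0x16BF2AF22F9D326B = 1639076009055433323.

1639076009055433323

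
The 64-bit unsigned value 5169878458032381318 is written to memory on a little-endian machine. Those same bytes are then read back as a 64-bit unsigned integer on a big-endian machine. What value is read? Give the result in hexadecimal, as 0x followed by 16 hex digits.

5169878458032381318 in 64-bit hexadecimal is 0x47BF1910FEF6DD86.
Stored little-endian, the bytes at ascending addresses are 86 DD F6 FE 10 19 BF 47.
Read back as big-endian, the last byte is least significant, giving 0x86DDF6FE1019BF47.

0x86DDF6FE1019BF47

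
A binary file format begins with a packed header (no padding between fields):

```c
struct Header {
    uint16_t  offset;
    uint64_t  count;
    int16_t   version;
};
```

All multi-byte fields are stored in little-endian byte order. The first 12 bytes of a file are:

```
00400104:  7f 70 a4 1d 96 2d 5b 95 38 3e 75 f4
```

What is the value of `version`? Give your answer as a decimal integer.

-2955

`version` follows `offset` (2 B), `count` (8 B), so it starts at offset 2 + 8 = 10 and occupies 2 bytes.
Bytes at offsets 10..11: 75 F4.
In little-endian order the low byte comes first in memory.
Reassemble most-significant byte first: F4 75 → 0xF475.
Top bit is set, so as a signed 16-bit value this is 0xF475 − 2^16 = -2955.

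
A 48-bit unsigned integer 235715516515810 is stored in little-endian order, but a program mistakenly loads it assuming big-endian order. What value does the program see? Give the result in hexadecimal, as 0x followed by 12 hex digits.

235715516515810 in 48-bit hexadecimal is 0xD661CBA145E2.
Stored little-endian, the bytes at ascending addresses are E2 45 A1 CB 61 D6.
Read back as big-endian, the last byte is least significant, giving 0xE245A1CB61D6.

0xE245A1CB61D6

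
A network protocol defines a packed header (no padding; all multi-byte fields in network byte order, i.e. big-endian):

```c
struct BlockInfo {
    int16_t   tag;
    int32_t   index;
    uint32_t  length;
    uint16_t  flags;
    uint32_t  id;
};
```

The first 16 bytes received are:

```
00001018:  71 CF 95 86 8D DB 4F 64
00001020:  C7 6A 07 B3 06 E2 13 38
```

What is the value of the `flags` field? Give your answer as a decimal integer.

`flags` follows `tag` (2 B), `index` (4 B), `length` (4 B), so it starts at offset 2 + 4 + 4 = 10 and occupies 2 bytes.
Bytes at offsets 10..11: 07 B3.
Big-endian: lowest address holds the most-significant byte.
The bytes are already most-significant first: 0x07B3.
0x07B3 = 1971.

1971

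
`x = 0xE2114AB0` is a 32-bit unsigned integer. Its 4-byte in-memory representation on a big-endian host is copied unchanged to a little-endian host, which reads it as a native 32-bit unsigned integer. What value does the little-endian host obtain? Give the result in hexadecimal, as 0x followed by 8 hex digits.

Stored big-endian, the bytes at ascending addresses are E2 11 4A B0.
Read back as little-endian, the first byte is least significant, giving 0xB04A11E2.

0xB04A11E2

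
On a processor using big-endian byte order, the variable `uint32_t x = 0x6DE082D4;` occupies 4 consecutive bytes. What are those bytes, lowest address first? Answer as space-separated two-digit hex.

Split into bytes (most-significant first): 6D E0 82 D4.
Big-endian: lowest address holds the most-significant byte.
So the memory order matches the most-significant-first order: 6D E0 82 D4.

6D E0 82 D4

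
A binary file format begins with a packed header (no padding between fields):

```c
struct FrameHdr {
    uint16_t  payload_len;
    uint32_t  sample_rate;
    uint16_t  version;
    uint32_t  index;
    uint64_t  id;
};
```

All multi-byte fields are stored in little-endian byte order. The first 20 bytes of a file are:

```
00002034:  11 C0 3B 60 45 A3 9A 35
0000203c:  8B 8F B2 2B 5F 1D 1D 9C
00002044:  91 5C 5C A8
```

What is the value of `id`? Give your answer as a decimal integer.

`id` follows `payload_len` (2 B), `sample_rate` (4 B), `version` (2 B), `index` (4 B), so it starts at offset 2 + 4 + 2 + 4 = 12 and occupies 8 bytes.
Bytes at offsets 12..19: 5F 1D 1D 9C 91 5C 5C A8.
Little-endian: lowest address holds the least-significant byte.
Reassemble most-significant byte first: A8 5C 5C 91 9C 1D 1D 5F → 0xA85C5C919C1D1D5F.
0xA85C5C919C1D1D5F = 12131673276688440671.

12131673276688440671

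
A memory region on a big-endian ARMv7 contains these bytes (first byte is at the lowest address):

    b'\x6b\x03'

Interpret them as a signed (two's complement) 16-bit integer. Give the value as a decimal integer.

27395

In big-endian order the high byte comes first in memory.
The bytes are already most-significant first: 0x6B03.
0x6B03 = 27395.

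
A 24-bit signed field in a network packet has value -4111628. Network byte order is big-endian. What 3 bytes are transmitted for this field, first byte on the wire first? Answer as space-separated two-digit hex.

C1 42 F4

Two's complement of -4111628 in 24 bits: 4111628 = 0x3EBD0C; invert → 0xC142F3; add 1 → 0xC142F4.
Split into bytes (most-significant first): C1 42 F4.
Big-endian stores the most-significant byte at the lowest address.
So the memory order matches the most-significant-first order: C1 42 F4.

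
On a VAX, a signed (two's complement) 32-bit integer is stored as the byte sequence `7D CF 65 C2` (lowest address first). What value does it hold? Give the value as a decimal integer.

In little-endian order the low byte comes first in memory.
Reassemble most-significant byte first: C2 65 CF 7D → 0xC265CF7D.
Top bit is set, so as a signed 32-bit value this is 0xC265CF7D − 2^32 = -1033515139.

-1033515139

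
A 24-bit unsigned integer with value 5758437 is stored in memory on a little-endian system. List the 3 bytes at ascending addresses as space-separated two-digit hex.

E5 DD 57

5758437 in hexadecimal, padded to 24 bits, is 0x57DDE5.
Split into bytes (most-significant first): 57 DD E5.
In little-endian order the low byte comes first in memory.
So at ascending addresses the bytes are E5 DD 57.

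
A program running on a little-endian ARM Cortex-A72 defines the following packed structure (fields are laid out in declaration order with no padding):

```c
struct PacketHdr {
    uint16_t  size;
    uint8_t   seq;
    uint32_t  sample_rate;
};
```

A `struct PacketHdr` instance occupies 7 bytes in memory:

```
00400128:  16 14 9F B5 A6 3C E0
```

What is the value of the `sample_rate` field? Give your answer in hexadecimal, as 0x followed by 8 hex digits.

`sample_rate` follows `size` (2 B), `seq` (1 B), so it starts at offset 2 + 1 = 3 and occupies 4 bytes.
Bytes at offsets 3..6: B5 A6 3C E0.
In little-endian order the low byte comes first in memory.
Reassemble most-significant byte first: E0 3C A6 B5 → 0xE03CA6B5.

0xE03CA6B5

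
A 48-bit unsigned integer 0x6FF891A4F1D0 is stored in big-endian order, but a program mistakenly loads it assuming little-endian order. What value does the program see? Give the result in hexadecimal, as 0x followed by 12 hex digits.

Stored big-endian, the bytes at ascending addresses are 6F F8 91 A4 F1 D0.
Read back as little-endian, the first byte is least significant, giving 0xD0F1A491F86F.

0xD0F1A491F86F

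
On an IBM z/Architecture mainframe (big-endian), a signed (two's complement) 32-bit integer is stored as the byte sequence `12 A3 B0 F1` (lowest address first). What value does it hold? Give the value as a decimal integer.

312717553

Big-endian stores the most-significant byte at the lowest address.
The bytes are already most-significant first: 0x12A3B0F1.
0x12A3B0F1 = 312717553.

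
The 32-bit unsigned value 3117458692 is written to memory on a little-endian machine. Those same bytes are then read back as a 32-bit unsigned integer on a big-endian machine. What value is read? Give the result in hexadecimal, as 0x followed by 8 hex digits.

0x04A5D0B9

3117458692 in 32-bit hexadecimal is 0xB9D0A504.
Stored little-endian, the bytes at ascending addresses are 04 A5 D0 B9.
Read back as big-endian, the last byte is least significant, giving 0x04A5D0B9.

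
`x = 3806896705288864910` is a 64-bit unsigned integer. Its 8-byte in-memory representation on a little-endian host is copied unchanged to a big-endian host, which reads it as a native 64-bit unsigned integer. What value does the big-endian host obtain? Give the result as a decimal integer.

3806896705288864910 in 64-bit hexadecimal is 0x34D4D0623759048E.
Stored little-endian, the bytes at ascending addresses are 8E 04 59 37 62 D0 D4 34.
Read back as big-endian, the last byte is least significant, giving 0x8E04593762D0D434.
0x8E04593762D0D434 = 10233402347708535860.

10233402347708535860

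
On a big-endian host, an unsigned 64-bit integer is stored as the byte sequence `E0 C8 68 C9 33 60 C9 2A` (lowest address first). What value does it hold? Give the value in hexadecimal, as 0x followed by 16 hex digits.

Big-endian: lowest address holds the most-significant byte.
The bytes are already most-significant first: 0xE0C868C93360C92A.

0xE0C868C93360C92A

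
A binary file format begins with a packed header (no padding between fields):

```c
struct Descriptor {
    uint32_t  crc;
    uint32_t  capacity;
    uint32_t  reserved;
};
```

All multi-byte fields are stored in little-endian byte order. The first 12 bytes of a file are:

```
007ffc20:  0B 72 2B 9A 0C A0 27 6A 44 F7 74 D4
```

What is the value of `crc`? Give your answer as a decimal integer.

2586538507

`crc` is the first field, at byte offset 0, occupying 4 bytes.
Bytes at offsets 0..3: 0B 72 2B 9A.
In little-endian order the low byte comes first in memory.
Reassemble most-significant byte first: 9A 2B 72 0B → 0x9A2B720B.
0x9A2B720B = 2586538507.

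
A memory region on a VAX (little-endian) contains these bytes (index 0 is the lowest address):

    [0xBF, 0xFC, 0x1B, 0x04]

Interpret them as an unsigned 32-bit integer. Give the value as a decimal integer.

68943039

Little-endian stores the least-significant byte at the lowest address.
Reassemble most-significant byte first: 04 1B FC BF → 0x041BFCBF.
0x041BFCBF = 68943039.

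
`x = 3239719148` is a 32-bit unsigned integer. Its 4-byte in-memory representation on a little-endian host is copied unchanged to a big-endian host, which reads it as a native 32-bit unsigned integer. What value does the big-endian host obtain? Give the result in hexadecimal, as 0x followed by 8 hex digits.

0xEC301AC1

3239719148 in 32-bit hexadecimal is 0xC11A30EC.
Stored little-endian, the bytes at ascending addresses are EC 30 1A C1.
Read back as big-endian, the last byte is least significant, giving 0xEC301AC1.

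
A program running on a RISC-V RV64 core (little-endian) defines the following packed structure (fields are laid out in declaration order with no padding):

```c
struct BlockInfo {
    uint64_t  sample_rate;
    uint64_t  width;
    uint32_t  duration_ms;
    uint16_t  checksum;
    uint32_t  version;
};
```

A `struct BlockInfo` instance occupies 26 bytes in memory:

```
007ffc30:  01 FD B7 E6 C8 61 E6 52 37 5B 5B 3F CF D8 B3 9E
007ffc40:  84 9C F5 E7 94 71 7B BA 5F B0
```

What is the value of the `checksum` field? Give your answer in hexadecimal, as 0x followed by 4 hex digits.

`checksum` follows `sample_rate` (8 B), `width` (8 B), `duration_ms` (4 B), so it starts at offset 8 + 8 + 4 = 20 and occupies 2 bytes.
Bytes at offsets 20..21: 94 71.
In little-endian order the low byte comes first in memory.
Reassemble most-significant byte first: 71 94 → 0x7194.

0x7194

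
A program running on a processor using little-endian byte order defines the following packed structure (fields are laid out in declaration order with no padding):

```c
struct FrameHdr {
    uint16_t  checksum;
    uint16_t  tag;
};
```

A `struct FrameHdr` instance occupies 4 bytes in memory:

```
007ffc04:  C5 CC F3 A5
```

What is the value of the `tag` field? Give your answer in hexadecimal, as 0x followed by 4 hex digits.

`tag` follows `checksum` (2 bytes), so it starts at byte offset 2 and occupies 2 bytes.
Bytes at offsets 2..3: F3 A5.
Little-endian: lowest address holds the least-significant byte.
Reassemble most-significant byte first: A5 F3 → 0xA5F3.

0xA5F3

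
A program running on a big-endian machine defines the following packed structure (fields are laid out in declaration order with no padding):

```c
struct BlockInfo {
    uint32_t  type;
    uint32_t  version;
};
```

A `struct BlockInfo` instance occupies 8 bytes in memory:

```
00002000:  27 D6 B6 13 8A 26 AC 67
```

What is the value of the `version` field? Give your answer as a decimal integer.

`version` follows `type` (4 bytes), so it starts at byte offset 4 and occupies 4 bytes.
Bytes at offsets 4..7: 8A 26 AC 67.
In big-endian order the high byte comes first in memory.
The bytes are already most-significant first: 0x8A26AC67.
0x8A26AC67 = 2317790311.

2317790311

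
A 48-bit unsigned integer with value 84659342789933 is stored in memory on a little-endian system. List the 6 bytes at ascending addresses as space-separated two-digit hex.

2D CD 0D 4A FF 4C

84659342789933 in hexadecimal, padded to 48 bits, is 0x4CFF4A0DCD2D.
Split into bytes (most-significant first): 4C FF 4A 0D CD 2D.
In little-endian order the low byte comes first in memory.
So at ascending addresses the bytes are 2D CD 0D 4A FF 4C.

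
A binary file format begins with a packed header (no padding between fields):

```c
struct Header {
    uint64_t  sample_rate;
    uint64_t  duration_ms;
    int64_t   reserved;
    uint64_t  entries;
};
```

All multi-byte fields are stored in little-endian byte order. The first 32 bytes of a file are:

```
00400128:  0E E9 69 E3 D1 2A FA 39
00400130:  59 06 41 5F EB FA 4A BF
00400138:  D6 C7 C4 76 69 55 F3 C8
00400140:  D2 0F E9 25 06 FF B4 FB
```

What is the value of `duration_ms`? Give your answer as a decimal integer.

13784105498343179865

`duration_ms` follows `sample_rate` (8 bytes), so it starts at byte offset 8 and occupies 8 bytes.
Bytes at offsets 8..15: 59 06 41 5F EB FA 4A BF.
Little-endian stores the least-significant byte at the lowest address.
Reassemble most-significant byte first: BF 4A FA EB 5F 41 06 59 → 0xBF4AFAEB5F410659.
0xBF4AFAEB5F410659 = 13784105498343179865.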